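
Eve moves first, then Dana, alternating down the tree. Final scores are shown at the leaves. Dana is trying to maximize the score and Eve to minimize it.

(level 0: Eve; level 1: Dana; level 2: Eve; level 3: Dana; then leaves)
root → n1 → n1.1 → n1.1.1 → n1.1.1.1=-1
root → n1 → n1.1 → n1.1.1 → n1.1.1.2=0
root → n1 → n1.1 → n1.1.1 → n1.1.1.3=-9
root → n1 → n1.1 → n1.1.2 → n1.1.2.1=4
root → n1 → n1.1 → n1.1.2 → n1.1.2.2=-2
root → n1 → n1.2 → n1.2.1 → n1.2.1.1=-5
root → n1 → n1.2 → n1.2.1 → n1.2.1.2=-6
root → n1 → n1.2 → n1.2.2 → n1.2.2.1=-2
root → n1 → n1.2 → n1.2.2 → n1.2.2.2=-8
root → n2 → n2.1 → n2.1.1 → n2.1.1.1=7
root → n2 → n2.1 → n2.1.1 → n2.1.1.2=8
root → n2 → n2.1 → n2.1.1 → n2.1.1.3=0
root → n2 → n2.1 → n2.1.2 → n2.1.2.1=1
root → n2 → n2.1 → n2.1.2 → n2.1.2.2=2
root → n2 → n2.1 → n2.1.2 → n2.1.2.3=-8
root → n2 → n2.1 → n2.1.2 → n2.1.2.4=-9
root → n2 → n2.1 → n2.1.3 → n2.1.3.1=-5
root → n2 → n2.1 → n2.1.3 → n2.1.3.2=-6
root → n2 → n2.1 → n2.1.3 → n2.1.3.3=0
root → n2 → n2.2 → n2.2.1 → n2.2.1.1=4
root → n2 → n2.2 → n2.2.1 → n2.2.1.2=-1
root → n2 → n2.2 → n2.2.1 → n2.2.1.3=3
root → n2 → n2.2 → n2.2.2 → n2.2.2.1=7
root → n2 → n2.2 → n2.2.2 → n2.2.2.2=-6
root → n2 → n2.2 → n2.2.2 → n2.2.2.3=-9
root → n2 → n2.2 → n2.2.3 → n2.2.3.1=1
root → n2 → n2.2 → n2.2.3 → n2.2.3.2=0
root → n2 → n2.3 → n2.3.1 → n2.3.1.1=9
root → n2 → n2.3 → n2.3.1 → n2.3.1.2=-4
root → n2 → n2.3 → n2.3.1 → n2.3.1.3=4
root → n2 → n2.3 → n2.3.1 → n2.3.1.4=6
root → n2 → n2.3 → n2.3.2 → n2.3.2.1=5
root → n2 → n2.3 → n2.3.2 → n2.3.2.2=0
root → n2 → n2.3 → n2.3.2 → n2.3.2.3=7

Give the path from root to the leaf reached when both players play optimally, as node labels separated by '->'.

n1.1.1 (Dana): max(-1, 0, -9) = 0
n1.1.2 (Dana): max(4, -2) = 4
n1.1 (Eve): min(0, 4) = 0
n1.2.1 (Dana): max(-5, -6) = -5
n1.2.2 (Dana): max(-2, -8) = -2
n1.2 (Eve): min(-5, -2) = -5
n1 (Dana): max(0, -5) = 0
n2.1.1 (Dana): max(7, 8, 0) = 8
n2.1.2 (Dana): max(1, 2, -8, -9) = 2
n2.1.3 (Dana): max(-5, -6, 0) = 0
n2.1 (Eve): min(8, 2, 0) = 0
n2.2.1 (Dana): max(4, -1, 3) = 4
n2.2.2 (Dana): max(7, -6, -9) = 7
n2.2.3 (Dana): max(1, 0) = 1
n2.2 (Eve): min(4, 7, 1) = 1
n2.3.1 (Dana): max(9, -4, 4, 6) = 9
n2.3.2 (Dana): max(5, 0, 7) = 7
n2.3 (Eve): min(9, 7) = 7
n2 (Dana): max(0, 1, 7) = 7
root (Eve): min(0, 7) = 0
At root, Eve picks n1 (lowest: 0).
At n1, Dana picks n1.1 (highest: 0).
At n1.1, Eve picks n1.1.1 (lowest: 0).
At n1.1.1, Dana picks n1.1.1.2 (highest: 0).
Terminal value 0.

root -> n1 -> n1.1 -> n1.1.1 -> n1.1.1.2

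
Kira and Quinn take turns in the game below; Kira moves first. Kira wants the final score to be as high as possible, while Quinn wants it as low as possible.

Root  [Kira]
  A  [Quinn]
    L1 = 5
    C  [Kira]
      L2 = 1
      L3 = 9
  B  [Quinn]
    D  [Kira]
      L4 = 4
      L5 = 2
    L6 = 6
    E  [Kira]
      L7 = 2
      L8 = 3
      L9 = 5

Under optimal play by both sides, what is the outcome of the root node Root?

5

C (Kira): max(1, 9) = 9
A (Quinn): min(5, 9) = 5
D (Kira): max(4, 2) = 4
E (Kira): max(2, 3, 5) = 5
B (Quinn): min(4, 6, 5) = 4
Root (Kira): max(5, 4) = 5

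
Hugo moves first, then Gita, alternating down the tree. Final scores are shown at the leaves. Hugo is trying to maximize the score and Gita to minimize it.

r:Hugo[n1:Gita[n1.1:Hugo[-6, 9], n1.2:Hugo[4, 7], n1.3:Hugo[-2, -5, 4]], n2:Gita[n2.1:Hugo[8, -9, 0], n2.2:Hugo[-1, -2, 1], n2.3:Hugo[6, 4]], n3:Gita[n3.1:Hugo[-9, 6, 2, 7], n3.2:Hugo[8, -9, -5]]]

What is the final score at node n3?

7

n3.1 (Hugo): max(-9, 6, 2, 7) = 7
n3.2 (Hugo): max(8, -9, -5) = 8
n3 (Gita): min(7, 8) = 7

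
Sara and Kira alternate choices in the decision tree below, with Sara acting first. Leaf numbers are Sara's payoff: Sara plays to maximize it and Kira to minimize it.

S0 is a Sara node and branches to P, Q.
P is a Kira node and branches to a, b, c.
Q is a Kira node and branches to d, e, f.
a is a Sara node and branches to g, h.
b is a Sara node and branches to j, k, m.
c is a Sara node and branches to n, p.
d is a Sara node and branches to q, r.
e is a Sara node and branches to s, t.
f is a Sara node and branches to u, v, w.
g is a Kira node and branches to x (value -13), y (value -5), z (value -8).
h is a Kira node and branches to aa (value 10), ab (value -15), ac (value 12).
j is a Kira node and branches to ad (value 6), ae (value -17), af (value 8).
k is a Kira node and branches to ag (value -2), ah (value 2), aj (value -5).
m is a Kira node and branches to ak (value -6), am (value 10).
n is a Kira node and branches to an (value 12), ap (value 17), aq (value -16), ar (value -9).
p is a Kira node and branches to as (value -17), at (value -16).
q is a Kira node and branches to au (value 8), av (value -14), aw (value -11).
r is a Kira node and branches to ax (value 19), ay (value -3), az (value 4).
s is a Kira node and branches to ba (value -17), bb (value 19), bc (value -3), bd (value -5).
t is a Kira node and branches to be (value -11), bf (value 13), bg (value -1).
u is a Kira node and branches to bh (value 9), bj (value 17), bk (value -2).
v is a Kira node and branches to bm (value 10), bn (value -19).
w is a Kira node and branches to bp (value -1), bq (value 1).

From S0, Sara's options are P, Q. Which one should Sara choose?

Q

g (Kira): min(-13, -5, -8) = -13
h (Kira): min(10, -15, 12) = -15
a (Sara): max(-13, -15) = -13
j (Kira): min(6, -17, 8) = -17
k (Kira): min(-2, 2, -5) = -5
m (Kira): min(-6, 10) = -6
b (Sara): max(-17, -5, -6) = -5
n (Kira): min(12, 17, -16, -9) = -16
p (Kira): min(-17, -16) = -17
c (Sara): max(-16, -17) = -16
P (Kira): min(-13, -5, -16) = -16
q (Kira): min(8, -14, -11) = -14
r (Kira): min(19, -3, 4) = -3
d (Sara): max(-14, -3) = -3
s (Kira): min(-17, 19, -3, -5) = -17
t (Kira): min(-11, 13, -1) = -11
e (Sara): max(-17, -11) = -11
u (Kira): min(9, 17, -2) = -2
v (Kira): min(10, -19) = -19
w (Kira): min(-1, 1) = -1
f (Sara): max(-2, -19, -1) = -1
Q (Kira): min(-3, -11, -1) = -11
S0 (Sara): max(-16, -11) = -11
Sara at S0 wants the highest of {P=-16, Q=-11}, so chooses Q.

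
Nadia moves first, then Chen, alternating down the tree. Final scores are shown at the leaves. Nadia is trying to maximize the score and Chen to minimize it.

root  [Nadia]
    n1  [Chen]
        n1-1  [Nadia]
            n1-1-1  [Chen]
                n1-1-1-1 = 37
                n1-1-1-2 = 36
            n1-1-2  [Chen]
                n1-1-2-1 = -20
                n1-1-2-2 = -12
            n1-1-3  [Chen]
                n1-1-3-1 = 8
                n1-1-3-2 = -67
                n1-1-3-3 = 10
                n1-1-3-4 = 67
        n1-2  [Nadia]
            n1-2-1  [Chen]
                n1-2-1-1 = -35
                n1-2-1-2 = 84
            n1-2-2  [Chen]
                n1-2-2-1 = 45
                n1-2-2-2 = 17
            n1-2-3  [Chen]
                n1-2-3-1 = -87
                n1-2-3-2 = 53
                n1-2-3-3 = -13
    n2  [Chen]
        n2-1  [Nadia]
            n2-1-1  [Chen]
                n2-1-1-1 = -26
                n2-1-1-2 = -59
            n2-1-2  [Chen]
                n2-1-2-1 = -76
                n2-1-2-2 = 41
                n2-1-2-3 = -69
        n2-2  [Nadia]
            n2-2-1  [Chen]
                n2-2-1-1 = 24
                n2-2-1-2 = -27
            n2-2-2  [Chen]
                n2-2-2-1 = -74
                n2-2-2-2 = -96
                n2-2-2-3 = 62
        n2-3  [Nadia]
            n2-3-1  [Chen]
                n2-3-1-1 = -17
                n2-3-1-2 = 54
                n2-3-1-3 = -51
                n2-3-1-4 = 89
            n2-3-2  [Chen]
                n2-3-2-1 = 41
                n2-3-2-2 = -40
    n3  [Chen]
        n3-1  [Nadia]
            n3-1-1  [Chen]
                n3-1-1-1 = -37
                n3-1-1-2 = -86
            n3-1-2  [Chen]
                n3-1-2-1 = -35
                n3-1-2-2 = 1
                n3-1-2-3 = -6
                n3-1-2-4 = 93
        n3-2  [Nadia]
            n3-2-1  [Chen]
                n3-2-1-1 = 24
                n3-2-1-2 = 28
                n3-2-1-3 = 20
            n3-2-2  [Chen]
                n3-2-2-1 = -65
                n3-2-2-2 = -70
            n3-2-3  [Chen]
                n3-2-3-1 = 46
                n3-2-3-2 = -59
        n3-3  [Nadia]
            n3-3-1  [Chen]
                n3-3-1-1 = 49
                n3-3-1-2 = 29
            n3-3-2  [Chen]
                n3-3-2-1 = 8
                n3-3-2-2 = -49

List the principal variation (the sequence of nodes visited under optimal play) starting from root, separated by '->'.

root -> n1 -> n1-2 -> n1-2-2 -> n1-2-2-2

n1-1-1 (Chen): min(37, 36) = 36
n1-1-2 (Chen): min(-20, -12) = -20
n1-1-3 (Chen): min(8, -67, 10, 67) = -67
n1-1 (Nadia): max(36, -20, -67) = 36
n1-2-1 (Chen): min(-35, 84) = -35
n1-2-2 (Chen): min(45, 17) = 17
n1-2-3 (Chen): min(-87, 53, -13) = -87
n1-2 (Nadia): max(-35, 17, -87) = 17
n1 (Chen): min(36, 17) = 17
n2-1-1 (Chen): min(-26, -59) = -59
n2-1-2 (Chen): min(-76, 41, -69) = -76
n2-1 (Nadia): max(-59, -76) = -59
n2-2-1 (Chen): min(24, -27) = -27
n2-2-2 (Chen): min(-74, -96, 62) = -96
n2-2 (Nadia): max(-27, -96) = -27
n2-3-1 (Chen): min(-17, 54, -51, 89) = -51
n2-3-2 (Chen): min(41, -40) = -40
n2-3 (Nadia): max(-51, -40) = -40
n2 (Chen): min(-59, -27, -40) = -59
n3-1-1 (Chen): min(-37, -86) = -86
n3-1-2 (Chen): min(-35, 1, -6, 93) = -35
n3-1 (Nadia): max(-86, -35) = -35
n3-2-1 (Chen): min(24, 28, 20) = 20
n3-2-2 (Chen): min(-65, -70) = -70
n3-2-3 (Chen): min(46, -59) = -59
n3-2 (Nadia): max(20, -70, -59) = 20
n3-3-1 (Chen): min(49, 29) = 29
n3-3-2 (Chen): min(8, -49) = -49
n3-3 (Nadia): max(29, -49) = 29
n3 (Chen): min(-35, 20, 29) = -35
root (Nadia): max(17, -59, -35) = 17
At root, Nadia picks n1 (highest: 17).
At n1, Chen picks n1-2 (lowest: 17).
At n1-2, Nadia picks n1-2-2 (highest: 17).
At n1-2-2, Chen picks n1-2-2-2 (lowest: 17).
Terminal value 17.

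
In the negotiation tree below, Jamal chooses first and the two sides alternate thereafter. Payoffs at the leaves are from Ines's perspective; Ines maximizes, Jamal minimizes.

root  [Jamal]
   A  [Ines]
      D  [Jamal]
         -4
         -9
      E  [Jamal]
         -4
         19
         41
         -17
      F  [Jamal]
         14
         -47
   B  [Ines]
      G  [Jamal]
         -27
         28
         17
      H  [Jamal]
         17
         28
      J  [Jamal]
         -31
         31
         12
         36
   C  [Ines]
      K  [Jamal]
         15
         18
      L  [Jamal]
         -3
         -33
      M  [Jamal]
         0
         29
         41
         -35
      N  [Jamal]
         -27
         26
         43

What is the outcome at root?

-9

D (Jamal): min(-4, -9) = -9
E (Jamal): min(-4, 19, 41, -17) = -17
F (Jamal): min(14, -47) = -47
A (Ines): max(-9, -17, -47) = -9
G (Jamal): min(-27, 28, 17) = -27
H (Jamal): min(17, 28) = 17
J (Jamal): min(-31, 31, 12, 36) = -31
B (Ines): max(-27, 17, -31) = 17
K (Jamal): min(15, 18) = 15
L (Jamal): min(-3, -33) = -33
M (Jamal): min(0, 29, 41, -35) = -35
N (Jamal): min(-27, 26, 43) = -27
C (Ines): max(15, -33, -35, -27) = 15
root (Jamal): min(-9, 17, 15) = -9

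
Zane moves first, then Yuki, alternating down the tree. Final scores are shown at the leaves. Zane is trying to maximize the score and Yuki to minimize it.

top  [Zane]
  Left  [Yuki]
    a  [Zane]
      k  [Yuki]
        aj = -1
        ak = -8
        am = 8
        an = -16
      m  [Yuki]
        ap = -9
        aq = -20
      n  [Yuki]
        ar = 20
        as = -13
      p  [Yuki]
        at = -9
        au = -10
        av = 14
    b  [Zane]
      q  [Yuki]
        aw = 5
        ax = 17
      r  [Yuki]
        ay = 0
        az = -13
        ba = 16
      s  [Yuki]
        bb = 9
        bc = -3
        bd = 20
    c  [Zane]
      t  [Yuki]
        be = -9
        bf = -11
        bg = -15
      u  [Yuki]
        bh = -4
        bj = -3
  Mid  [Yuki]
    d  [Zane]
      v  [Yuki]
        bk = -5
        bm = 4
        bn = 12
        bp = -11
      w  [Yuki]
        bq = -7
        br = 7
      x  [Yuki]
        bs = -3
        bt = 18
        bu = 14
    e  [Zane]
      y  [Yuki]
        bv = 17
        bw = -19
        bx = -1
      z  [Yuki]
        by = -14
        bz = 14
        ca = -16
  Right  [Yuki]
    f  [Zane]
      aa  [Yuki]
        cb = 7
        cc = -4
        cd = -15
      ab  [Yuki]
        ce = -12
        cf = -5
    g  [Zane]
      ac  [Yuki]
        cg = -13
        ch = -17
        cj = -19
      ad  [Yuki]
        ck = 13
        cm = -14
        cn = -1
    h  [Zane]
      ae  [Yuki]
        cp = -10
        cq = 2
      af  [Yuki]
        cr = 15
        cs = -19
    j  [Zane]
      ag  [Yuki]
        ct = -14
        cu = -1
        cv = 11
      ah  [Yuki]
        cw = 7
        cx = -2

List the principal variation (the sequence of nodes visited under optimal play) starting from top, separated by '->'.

top -> Left -> a -> p -> au

k (Yuki): min(-1, -8, 8, -16) = -16
m (Yuki): min(-9, -20) = -20
n (Yuki): min(20, -13) = -13
p (Yuki): min(-9, -10, 14) = -10
a (Zane): max(-16, -20, -13, -10) = -10
q (Yuki): min(5, 17) = 5
r (Yuki): min(0, -13, 16) = -13
s (Yuki): min(9, -3, 20) = -3
b (Zane): max(5, -13, -3) = 5
t (Yuki): min(-9, -11, -15) = -15
u (Yuki): min(-4, -3) = -4
c (Zane): max(-15, -4) = -4
Left (Yuki): min(-10, 5, -4) = -10
v (Yuki): min(-5, 4, 12, -11) = -11
w (Yuki): min(-7, 7) = -7
x (Yuki): min(-3, 18, 14) = -3
d (Zane): max(-11, -7, -3) = -3
y (Yuki): min(17, -19, -1) = -19
z (Yuki): min(-14, 14, -16) = -16
e (Zane): max(-19, -16) = -16
Mid (Yuki): min(-3, -16) = -16
aa (Yuki): min(7, -4, -15) = -15
ab (Yuki): min(-12, -5) = -12
f (Zane): max(-15, -12) = -12
ac (Yuki): min(-13, -17, -19) = -19
ad (Yuki): min(13, -14, -1) = -14
g (Zane): max(-19, -14) = -14
ae (Yuki): min(-10, 2) = -10
af (Yuki): min(15, -19) = -19
h (Zane): max(-10, -19) = -10
ag (Yuki): min(-14, -1, 11) = -14
ah (Yuki): min(7, -2) = -2
j (Zane): max(-14, -2) = -2
Right (Yuki): min(-12, -14, -10, -2) = -14
top (Zane): max(-10, -16, -14) = -10
At top, Zane picks Left (highest: -10).
At Left, Yuki picks a (lowest: -10).
At a, Zane picks p (highest: -10).
At p, Yuki picks au (lowest: -10).
Terminal value -10.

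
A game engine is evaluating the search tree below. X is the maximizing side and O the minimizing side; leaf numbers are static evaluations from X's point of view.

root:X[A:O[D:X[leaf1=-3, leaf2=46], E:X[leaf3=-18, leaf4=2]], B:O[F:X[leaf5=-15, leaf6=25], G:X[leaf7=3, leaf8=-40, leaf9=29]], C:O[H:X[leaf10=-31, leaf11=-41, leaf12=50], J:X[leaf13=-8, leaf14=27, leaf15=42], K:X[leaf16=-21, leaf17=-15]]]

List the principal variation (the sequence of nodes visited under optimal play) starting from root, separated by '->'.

D (X): max(-3, 46) = 46
E (X): max(-18, 2) = 2
A (O): min(46, 2) = 2
F (X): max(-15, 25) = 25
G (X): max(3, -40, 29) = 29
B (O): min(25, 29) = 25
H (X): max(-31, -41, 50) = 50
J (X): max(-8, 27, 42) = 42
K (X): max(-21, -15) = -15
C (O): min(50, 42, -15) = -15
root (X): max(2, 25, -15) = 25
At root, X picks B (highest: 25).
At B, O picks F (lowest: 25).
At F, X picks leaf6 (highest: 25).
Terminal value 25.

root -> B -> F -> leaf6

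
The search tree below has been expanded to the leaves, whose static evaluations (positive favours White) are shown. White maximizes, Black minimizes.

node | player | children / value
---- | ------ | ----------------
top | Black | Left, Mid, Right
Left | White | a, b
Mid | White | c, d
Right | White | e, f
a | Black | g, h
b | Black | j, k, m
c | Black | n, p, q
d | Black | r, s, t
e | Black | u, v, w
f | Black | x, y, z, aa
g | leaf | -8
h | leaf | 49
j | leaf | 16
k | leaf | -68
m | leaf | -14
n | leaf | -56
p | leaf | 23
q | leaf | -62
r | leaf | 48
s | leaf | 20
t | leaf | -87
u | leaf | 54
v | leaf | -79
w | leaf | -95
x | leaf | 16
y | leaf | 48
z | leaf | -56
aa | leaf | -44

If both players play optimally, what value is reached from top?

a (Black): min(-8, 49) = -8
b (Black): min(16, -68, -14) = -68
Left (White): max(-8, -68) = -8
c (Black): min(-56, 23, -62) = -62
d (Black): min(48, 20, -87) = -87
Mid (White): max(-62, -87) = -62
e (Black): min(54, -79, -95) = -95
f (Black): min(16, 48, -56, -44) = -56
Right (White): max(-95, -56) = -56
top (Black): min(-8, -62, -56) = -62

-62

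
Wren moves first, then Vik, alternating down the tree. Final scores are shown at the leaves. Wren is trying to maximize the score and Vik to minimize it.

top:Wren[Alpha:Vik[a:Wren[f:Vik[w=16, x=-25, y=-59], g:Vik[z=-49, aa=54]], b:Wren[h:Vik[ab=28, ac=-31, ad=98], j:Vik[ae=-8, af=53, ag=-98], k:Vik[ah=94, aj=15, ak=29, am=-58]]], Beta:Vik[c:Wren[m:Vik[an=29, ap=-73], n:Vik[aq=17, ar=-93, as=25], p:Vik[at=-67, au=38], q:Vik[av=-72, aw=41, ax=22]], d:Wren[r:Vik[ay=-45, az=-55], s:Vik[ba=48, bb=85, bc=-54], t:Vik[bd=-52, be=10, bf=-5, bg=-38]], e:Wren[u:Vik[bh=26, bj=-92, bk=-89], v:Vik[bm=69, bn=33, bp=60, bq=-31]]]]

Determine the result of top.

f (Vik): min(16, -25, -59) = -59
g (Vik): min(-49, 54) = -49
a (Wren): max(-59, -49) = -49
h (Vik): min(28, -31, 98) = -31
j (Vik): min(-8, 53, -98) = -98
k (Vik): min(94, 15, 29, -58) = -58
b (Wren): max(-31, -98, -58) = -31
Alpha (Vik): min(-49, -31) = -49
m (Vik): min(29, -73) = -73
n (Vik): min(17, -93, 25) = -93
p (Vik): min(-67, 38) = -67
q (Vik): min(-72, 41, 22) = -72
c (Wren): max(-73, -93, -67, -72) = -67
r (Vik): min(-45, -55) = -55
s (Vik): min(48, 85, -54) = -54
t (Vik): min(-52, 10, -5, -38) = -52
d (Wren): max(-55, -54, -52) = -52
u (Vik): min(26, -92, -89) = -92
v (Vik): min(69, 33, 60, -31) = -31
e (Wren): max(-92, -31) = -31
Beta (Vik): min(-67, -52, -31) = -67
top (Wren): max(-49, -67) = -49

-49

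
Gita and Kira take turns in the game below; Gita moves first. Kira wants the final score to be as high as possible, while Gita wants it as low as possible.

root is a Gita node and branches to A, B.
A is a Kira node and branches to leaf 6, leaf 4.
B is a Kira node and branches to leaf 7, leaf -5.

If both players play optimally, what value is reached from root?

A (Kira): max(6, 4) = 6
B (Kira): max(7, -5) = 7
root (Gita): min(6, 7) = 6

6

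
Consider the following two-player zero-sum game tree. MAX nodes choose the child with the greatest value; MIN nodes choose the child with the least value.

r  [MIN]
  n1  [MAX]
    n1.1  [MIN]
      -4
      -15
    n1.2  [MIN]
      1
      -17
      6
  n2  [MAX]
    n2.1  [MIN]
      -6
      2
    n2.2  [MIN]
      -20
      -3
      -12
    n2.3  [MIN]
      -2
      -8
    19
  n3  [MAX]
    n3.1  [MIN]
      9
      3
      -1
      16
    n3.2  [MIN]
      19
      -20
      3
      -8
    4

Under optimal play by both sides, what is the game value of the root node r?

-15

n1.1 (MIN): min(-4, -15) = -15
n1.2 (MIN): min(1, -17, 6) = -17
n1 (MAX): max(-15, -17) = -15
n2.1 (MIN): min(-6, 2) = -6
n2.2 (MIN): min(-20, -3, -12) = -20
n2.3 (MIN): min(-2, -8) = -8
n2 (MAX): max(-6, -20, -8, 19) = 19
n3.1 (MIN): min(9, 3, -1, 16) = -1
n3.2 (MIN): min(19, -20, 3, -8) = -20
n3 (MAX): max(-1, -20, 4) = 4
r (MIN): min(-15, 19, 4) = -15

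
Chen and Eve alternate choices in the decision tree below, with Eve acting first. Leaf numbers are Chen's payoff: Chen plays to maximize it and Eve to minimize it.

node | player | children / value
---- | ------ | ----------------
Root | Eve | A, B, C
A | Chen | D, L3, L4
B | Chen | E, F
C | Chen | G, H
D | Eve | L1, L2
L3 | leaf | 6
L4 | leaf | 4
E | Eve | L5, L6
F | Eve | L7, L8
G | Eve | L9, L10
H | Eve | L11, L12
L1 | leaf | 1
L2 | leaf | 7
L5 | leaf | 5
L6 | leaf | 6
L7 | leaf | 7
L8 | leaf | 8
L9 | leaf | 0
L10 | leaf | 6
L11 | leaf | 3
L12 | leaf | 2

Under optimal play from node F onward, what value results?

F (Eve): min(7, 8) = 7

7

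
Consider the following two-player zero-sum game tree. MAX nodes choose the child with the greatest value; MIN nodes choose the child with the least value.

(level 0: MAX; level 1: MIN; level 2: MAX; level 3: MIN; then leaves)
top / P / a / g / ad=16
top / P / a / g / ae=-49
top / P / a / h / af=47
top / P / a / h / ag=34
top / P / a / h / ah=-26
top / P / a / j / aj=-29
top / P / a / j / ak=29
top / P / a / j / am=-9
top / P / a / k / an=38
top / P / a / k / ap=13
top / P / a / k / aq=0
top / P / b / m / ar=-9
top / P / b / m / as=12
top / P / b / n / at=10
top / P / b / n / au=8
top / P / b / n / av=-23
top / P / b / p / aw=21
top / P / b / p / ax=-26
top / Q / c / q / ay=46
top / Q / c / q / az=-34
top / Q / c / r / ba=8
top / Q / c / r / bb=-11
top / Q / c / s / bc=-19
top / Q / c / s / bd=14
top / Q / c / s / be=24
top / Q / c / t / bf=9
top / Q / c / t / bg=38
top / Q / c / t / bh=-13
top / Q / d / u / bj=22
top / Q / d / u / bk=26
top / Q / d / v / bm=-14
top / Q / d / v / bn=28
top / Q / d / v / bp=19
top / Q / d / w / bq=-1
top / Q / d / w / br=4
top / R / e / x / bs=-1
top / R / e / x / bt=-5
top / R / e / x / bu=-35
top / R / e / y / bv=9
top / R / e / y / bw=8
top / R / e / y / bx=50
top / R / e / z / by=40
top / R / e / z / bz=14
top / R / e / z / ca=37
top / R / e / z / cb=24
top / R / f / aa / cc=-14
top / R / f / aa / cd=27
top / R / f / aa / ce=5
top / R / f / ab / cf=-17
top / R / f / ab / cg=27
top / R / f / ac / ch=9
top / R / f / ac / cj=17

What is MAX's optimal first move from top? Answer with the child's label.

g (MIN): min(16, -49) = -49
h (MIN): min(47, 34, -26) = -26
j (MIN): min(-29, 29, -9) = -29
k (MIN): min(38, 13, 0) = 0
a (MAX): max(-49, -26, -29, 0) = 0
m (MIN): min(-9, 12) = -9
n (MIN): min(10, 8, -23) = -23
p (MIN): min(21, -26) = -26
b (MAX): max(-9, -23, -26) = -9
P (MIN): min(0, -9) = -9
q (MIN): min(46, -34) = -34
r (MIN): min(8, -11) = -11
s (MIN): min(-19, 14, 24) = -19
t (MIN): min(9, 38, -13) = -13
c (MAX): max(-34, -11, -19, -13) = -11
u (MIN): min(22, 26) = 22
v (MIN): min(-14, 28, 19) = -14
w (MIN): min(-1, 4) = -1
d (MAX): max(22, -14, -1) = 22
Q (MIN): min(-11, 22) = -11
x (MIN): min(-1, -5, -35) = -35
y (MIN): min(9, 8, 50) = 8
z (MIN): min(40, 14, 37, 24) = 14
e (MAX): max(-35, 8, 14) = 14
aa (MIN): min(-14, 27, 5) = -14
ab (MIN): min(-17, 27) = -17
ac (MIN): min(9, 17) = 9
f (MAX): max(-14, -17, 9) = 9
R (MIN): min(14, 9) = 9
top (MAX): max(-9, -11, 9) = 9
MAX at top wants the highest of {P=-9, Q=-11, R=9}, so chooses R.

R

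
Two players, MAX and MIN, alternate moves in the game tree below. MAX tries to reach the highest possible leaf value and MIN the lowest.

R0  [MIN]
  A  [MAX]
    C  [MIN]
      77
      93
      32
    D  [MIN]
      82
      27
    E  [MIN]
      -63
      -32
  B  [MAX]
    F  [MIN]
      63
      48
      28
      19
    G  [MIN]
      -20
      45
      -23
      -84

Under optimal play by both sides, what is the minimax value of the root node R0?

19

C (MIN): min(77, 93, 32) = 32
D (MIN): min(82, 27) = 27
E (MIN): min(-63, -32) = -63
A (MAX): max(32, 27, -63) = 32
F (MIN): min(63, 48, 28, 19) = 19
G (MIN): min(-20, 45, -23, -84) = -84
B (MAX): max(19, -84) = 19
R0 (MIN): min(32, 19) = 19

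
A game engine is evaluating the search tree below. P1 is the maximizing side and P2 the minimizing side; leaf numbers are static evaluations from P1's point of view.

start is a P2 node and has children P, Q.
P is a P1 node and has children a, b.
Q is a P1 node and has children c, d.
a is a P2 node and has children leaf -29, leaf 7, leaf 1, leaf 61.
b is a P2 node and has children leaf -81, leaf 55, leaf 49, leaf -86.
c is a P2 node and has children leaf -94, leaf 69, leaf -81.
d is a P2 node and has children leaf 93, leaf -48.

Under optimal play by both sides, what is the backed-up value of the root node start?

a (P2): min(-29, 7, 1, 61) = -29
b (P2): min(-81, 55, 49, -86) = -86
P (P1): max(-29, -86) = -29
c (P2): min(-94, 69, -81) = -94
d (P2): min(93, -48) = -48
Q (P1): max(-94, -48) = -48
start (P2): min(-29, -48) = -48

-48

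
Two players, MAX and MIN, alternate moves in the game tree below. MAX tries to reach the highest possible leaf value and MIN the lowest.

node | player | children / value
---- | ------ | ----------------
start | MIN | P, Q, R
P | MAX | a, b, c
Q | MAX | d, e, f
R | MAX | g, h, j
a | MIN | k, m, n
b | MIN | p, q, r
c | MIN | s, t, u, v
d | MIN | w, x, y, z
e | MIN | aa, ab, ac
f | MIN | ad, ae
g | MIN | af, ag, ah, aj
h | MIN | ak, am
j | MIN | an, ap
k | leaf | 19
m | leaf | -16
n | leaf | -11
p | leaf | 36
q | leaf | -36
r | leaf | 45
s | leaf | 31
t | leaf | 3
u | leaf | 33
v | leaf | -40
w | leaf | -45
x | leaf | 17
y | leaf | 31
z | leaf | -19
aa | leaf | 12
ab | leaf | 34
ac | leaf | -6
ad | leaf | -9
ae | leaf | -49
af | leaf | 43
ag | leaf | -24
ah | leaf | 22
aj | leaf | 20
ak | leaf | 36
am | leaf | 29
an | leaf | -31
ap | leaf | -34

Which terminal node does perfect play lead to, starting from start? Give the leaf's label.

m

a (MIN): min(19, -16, -11) = -16
b (MIN): min(36, -36, 45) = -36
c (MIN): min(31, 3, 33, -40) = -40
P (MAX): max(-16, -36, -40) = -16
d (MIN): min(-45, 17, 31, -19) = -45
e (MIN): min(12, 34, -6) = -6
f (MIN): min(-9, -49) = -49
Q (MAX): max(-45, -6, -49) = -6
g (MIN): min(43, -24, 22, 20) = -24
h (MIN): min(36, 29) = 29
j (MIN): min(-31, -34) = -34
R (MAX): max(-24, 29, -34) = 29
start (MIN): min(-16, -6, 29) = -16
At start, MIN picks P (lowest: -16).
At P, MAX picks a (highest: -16).
At a, MIN picks m (lowest: -16).
Terminal value -16.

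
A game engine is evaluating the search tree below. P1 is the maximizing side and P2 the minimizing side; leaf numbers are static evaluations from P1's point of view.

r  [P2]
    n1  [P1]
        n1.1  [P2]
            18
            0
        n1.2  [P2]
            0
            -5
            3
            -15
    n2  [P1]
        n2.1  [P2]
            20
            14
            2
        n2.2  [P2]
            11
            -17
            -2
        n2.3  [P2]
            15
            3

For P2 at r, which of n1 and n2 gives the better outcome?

n1.1 (P2): min(18, 0) = 0
n1.2 (P2): min(0, -5, 3, -15) = -15
n1 (P1): max(0, -15) = 0
n2.1 (P2): min(20, 14, 2) = 2
n2.2 (P2): min(11, -17, -2) = -17
n2.3 (P2): min(15, 3) = 3
n2 (P1): max(2, -17, 3) = 3
P2 prefers the lower value; n1=0, n2=3. n1 is better since 0 < 3.

n1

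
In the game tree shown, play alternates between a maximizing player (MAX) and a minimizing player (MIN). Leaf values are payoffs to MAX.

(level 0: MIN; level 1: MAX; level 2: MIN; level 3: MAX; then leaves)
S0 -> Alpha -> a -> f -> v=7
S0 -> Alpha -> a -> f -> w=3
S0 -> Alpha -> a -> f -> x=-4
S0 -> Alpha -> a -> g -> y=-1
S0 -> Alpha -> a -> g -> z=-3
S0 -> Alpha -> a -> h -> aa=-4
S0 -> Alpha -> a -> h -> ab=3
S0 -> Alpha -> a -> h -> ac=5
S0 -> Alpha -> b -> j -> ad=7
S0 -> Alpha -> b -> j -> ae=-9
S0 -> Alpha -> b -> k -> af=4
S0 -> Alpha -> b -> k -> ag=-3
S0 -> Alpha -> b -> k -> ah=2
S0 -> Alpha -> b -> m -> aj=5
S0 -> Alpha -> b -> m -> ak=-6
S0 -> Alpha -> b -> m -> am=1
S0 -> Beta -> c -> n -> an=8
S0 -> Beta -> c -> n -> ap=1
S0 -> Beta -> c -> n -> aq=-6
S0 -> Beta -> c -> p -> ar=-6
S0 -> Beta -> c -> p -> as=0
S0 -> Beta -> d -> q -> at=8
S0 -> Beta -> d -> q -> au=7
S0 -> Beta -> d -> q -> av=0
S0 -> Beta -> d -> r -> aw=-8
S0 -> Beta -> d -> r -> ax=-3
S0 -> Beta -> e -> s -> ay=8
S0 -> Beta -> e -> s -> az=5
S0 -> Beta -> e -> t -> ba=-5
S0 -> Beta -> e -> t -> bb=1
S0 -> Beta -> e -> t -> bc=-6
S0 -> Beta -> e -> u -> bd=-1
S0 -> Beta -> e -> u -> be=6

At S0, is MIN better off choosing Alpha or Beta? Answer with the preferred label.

f (MAX): max(7, 3, -4) = 7
g (MAX): max(-1, -3) = -1
h (MAX): max(-4, 3, 5) = 5
a (MIN): min(7, -1, 5) = -1
j (MAX): max(7, -9) = 7
k (MAX): max(4, -3, 2) = 4
m (MAX): max(5, -6, 1) = 5
b (MIN): min(7, 4, 5) = 4
Alpha (MAX): max(-1, 4) = 4
n (MAX): max(8, 1, -6) = 8
p (MAX): max(-6, 0) = 0
c (MIN): min(8, 0) = 0
q (MAX): max(8, 7, 0) = 8
r (MAX): max(-8, -3) = -3
d (MIN): min(8, -3) = -3
s (MAX): max(8, 5) = 8
t (MAX): max(-5, 1, -6) = 1
u (MAX): max(-1, 6) = 6
e (MIN): min(8, 1, 6) = 1
Beta (MAX): max(0, -3, 1) = 1
MIN prefers the lower value; Alpha=4, Beta=1. Beta is better since 1 < 4.

Beta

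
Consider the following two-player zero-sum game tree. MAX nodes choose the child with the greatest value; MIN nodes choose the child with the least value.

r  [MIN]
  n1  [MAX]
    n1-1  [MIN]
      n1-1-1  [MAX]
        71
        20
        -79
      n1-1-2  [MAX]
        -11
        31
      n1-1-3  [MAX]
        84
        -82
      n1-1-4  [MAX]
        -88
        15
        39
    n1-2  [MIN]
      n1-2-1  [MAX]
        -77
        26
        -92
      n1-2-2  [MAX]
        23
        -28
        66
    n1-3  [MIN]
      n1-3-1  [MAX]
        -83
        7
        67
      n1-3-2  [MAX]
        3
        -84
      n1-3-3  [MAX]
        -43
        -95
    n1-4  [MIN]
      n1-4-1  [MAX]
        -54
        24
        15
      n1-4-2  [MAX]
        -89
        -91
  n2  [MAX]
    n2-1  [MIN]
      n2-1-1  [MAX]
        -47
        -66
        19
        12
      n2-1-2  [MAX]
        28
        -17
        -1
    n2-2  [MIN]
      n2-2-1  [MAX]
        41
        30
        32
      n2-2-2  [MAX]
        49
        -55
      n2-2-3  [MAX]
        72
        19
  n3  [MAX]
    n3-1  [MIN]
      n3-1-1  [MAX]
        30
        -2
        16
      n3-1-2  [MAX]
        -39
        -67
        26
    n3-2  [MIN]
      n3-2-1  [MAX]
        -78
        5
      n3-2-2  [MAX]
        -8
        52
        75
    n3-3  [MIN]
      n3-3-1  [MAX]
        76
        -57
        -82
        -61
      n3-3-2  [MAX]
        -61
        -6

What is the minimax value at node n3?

26

n3-1-1 (MAX): max(30, -2, 16) = 30
n3-1-2 (MAX): max(-39, -67, 26) = 26
n3-1 (MIN): min(30, 26) = 26
n3-2-1 (MAX): max(-78, 5) = 5
n3-2-2 (MAX): max(-8, 52, 75) = 75
n3-2 (MIN): min(5, 75) = 5
n3-3-1 (MAX): max(76, -57, -82, -61) = 76
n3-3-2 (MAX): max(-61, -6) = -6
n3-3 (MIN): min(76, -6) = -6
n3 (MAX): max(26, 5, -6) = 26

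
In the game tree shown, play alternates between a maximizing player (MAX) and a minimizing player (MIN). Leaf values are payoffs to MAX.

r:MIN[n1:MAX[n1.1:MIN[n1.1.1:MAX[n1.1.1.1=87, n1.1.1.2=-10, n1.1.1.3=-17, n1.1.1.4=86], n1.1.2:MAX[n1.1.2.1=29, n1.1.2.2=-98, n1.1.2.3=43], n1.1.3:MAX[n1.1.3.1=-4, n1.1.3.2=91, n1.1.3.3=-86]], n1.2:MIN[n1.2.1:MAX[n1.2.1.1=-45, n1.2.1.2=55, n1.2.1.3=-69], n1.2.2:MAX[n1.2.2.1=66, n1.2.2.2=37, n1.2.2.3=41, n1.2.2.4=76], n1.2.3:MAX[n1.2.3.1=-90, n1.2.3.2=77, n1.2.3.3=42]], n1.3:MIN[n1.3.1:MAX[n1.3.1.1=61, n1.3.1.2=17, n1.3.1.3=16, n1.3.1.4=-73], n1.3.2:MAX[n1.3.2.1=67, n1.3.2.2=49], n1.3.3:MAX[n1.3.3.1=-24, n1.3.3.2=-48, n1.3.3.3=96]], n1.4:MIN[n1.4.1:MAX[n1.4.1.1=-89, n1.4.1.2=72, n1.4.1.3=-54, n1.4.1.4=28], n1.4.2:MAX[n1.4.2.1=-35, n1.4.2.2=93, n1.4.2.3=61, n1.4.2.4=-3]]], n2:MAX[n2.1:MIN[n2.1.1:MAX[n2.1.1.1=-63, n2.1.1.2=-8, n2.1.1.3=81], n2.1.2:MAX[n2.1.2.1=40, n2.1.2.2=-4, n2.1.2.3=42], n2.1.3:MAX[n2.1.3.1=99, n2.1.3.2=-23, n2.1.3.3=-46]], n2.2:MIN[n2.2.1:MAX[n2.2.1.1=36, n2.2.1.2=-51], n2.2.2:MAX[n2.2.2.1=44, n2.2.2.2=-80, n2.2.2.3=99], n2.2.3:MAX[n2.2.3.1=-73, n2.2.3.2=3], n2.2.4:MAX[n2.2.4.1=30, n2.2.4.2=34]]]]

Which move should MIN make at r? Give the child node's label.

n1.1.1 (MAX): max(87, -10, -17, 86) = 87
n1.1.2 (MAX): max(29, -98, 43) = 43
n1.1.3 (MAX): max(-4, 91, -86) = 91
n1.1 (MIN): min(87, 43, 91) = 43
n1.2.1 (MAX): max(-45, 55, -69) = 55
n1.2.2 (MAX): max(66, 37, 41, 76) = 76
n1.2.3 (MAX): max(-90, 77, 42) = 77
n1.2 (MIN): min(55, 76, 77) = 55
n1.3.1 (MAX): max(61, 17, 16, -73) = 61
n1.3.2 (MAX): max(67, 49) = 67
n1.3.3 (MAX): max(-24, -48, 96) = 96
n1.3 (MIN): min(61, 67, 96) = 61
n1.4.1 (MAX): max(-89, 72, -54, 28) = 72
n1.4.2 (MAX): max(-35, 93, 61, -3) = 93
n1.4 (MIN): min(72, 93) = 72
n1 (MAX): max(43, 55, 61, 72) = 72
n2.1.1 (MAX): max(-63, -8, 81) = 81
n2.1.2 (MAX): max(40, -4, 42) = 42
n2.1.3 (MAX): max(99, -23, -46) = 99
n2.1 (MIN): min(81, 42, 99) = 42
n2.2.1 (MAX): max(36, -51) = 36
n2.2.2 (MAX): max(44, -80, 99) = 99
n2.2.3 (MAX): max(-73, 3) = 3
n2.2.4 (MAX): max(30, 34) = 34
n2.2 (MIN): min(36, 99, 3, 34) = 3
n2 (MAX): max(42, 3) = 42
r (MIN): min(72, 42) = 42
MIN at r wants the lowest of {n1=72, n2=42}, so chooses n2.

n2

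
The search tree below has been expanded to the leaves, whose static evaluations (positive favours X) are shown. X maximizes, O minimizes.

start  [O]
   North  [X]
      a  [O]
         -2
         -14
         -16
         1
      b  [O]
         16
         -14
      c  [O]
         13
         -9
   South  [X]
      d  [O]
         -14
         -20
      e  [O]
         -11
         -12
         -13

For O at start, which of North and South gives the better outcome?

a (O): min(-2, -14, -16, 1) = -16
b (O): min(16, -14) = -14
c (O): min(13, -9) = -9
North (X): max(-16, -14, -9) = -9
d (O): min(-14, -20) = -20
e (O): min(-11, -12, -13) = -13
South (X): max(-20, -13) = -13
O prefers the lower value; North=-9, South=-13. South is better since -13 < -9.

South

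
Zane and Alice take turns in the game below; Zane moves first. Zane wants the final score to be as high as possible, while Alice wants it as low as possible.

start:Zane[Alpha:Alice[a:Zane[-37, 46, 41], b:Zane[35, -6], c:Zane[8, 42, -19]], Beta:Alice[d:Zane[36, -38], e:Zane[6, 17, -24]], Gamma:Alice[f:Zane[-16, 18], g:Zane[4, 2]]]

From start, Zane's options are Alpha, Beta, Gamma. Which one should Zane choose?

a (Zane): max(-37, 46, 41) = 46
b (Zane): max(35, -6) = 35
c (Zane): max(8, 42, -19) = 42
Alpha (Alice): min(46, 35, 42) = 35
d (Zane): max(36, -38) = 36
e (Zane): max(6, 17, -24) = 17
Beta (Alice): min(36, 17) = 17
f (Zane): max(-16, 18) = 18
g (Zane): max(4, 2) = 4
Gamma (Alice): min(18, 4) = 4
start (Zane): max(35, 17, 4) = 35
Zane at start wants the highest of {Alpha=35, Beta=17, Gamma=4}, so chooses Alpha.

Alpha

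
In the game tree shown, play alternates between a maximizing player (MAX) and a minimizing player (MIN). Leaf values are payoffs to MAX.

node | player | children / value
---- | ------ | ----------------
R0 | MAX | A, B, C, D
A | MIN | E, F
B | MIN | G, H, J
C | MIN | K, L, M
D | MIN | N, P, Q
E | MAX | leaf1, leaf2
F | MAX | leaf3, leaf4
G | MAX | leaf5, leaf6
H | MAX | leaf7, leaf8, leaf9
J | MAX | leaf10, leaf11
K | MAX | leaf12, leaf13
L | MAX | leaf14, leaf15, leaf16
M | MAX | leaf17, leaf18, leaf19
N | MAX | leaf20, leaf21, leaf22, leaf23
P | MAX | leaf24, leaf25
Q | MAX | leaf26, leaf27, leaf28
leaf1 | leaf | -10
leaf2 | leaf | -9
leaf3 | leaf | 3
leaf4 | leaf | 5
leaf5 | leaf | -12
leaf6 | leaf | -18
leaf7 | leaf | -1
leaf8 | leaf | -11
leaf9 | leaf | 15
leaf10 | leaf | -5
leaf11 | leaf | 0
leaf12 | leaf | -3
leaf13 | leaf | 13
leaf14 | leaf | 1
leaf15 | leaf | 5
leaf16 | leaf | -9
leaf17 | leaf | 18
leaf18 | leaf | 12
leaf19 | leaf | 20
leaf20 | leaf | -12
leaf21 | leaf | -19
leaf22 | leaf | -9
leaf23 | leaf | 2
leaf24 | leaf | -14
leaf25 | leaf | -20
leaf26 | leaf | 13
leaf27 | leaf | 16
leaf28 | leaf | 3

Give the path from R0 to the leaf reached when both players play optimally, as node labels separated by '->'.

E (MAX): max(-10, -9) = -9
F (MAX): max(3, 5) = 5
A (MIN): min(-9, 5) = -9
G (MAX): max(-12, -18) = -12
H (MAX): max(-1, -11, 15) = 15
J (MAX): max(-5, 0) = 0
B (MIN): min(-12, 15, 0) = -12
K (MAX): max(-3, 13) = 13
L (MAX): max(1, 5, -9) = 5
M (MAX): max(18, 12, 20) = 20
C (MIN): min(13, 5, 20) = 5
N (MAX): max(-12, -19, -9, 2) = 2
P (MAX): max(-14, -20) = -14
Q (MAX): max(13, 16, 3) = 16
D (MIN): min(2, -14, 16) = -14
R0 (MAX): max(-9, -12, 5, -14) = 5
At R0, MAX picks C (highest: 5).
At C, MIN picks L (lowest: 5).
At L, MAX picks leaf15 (highest: 5).
Terminal value 5.

R0 -> C -> L -> leaf15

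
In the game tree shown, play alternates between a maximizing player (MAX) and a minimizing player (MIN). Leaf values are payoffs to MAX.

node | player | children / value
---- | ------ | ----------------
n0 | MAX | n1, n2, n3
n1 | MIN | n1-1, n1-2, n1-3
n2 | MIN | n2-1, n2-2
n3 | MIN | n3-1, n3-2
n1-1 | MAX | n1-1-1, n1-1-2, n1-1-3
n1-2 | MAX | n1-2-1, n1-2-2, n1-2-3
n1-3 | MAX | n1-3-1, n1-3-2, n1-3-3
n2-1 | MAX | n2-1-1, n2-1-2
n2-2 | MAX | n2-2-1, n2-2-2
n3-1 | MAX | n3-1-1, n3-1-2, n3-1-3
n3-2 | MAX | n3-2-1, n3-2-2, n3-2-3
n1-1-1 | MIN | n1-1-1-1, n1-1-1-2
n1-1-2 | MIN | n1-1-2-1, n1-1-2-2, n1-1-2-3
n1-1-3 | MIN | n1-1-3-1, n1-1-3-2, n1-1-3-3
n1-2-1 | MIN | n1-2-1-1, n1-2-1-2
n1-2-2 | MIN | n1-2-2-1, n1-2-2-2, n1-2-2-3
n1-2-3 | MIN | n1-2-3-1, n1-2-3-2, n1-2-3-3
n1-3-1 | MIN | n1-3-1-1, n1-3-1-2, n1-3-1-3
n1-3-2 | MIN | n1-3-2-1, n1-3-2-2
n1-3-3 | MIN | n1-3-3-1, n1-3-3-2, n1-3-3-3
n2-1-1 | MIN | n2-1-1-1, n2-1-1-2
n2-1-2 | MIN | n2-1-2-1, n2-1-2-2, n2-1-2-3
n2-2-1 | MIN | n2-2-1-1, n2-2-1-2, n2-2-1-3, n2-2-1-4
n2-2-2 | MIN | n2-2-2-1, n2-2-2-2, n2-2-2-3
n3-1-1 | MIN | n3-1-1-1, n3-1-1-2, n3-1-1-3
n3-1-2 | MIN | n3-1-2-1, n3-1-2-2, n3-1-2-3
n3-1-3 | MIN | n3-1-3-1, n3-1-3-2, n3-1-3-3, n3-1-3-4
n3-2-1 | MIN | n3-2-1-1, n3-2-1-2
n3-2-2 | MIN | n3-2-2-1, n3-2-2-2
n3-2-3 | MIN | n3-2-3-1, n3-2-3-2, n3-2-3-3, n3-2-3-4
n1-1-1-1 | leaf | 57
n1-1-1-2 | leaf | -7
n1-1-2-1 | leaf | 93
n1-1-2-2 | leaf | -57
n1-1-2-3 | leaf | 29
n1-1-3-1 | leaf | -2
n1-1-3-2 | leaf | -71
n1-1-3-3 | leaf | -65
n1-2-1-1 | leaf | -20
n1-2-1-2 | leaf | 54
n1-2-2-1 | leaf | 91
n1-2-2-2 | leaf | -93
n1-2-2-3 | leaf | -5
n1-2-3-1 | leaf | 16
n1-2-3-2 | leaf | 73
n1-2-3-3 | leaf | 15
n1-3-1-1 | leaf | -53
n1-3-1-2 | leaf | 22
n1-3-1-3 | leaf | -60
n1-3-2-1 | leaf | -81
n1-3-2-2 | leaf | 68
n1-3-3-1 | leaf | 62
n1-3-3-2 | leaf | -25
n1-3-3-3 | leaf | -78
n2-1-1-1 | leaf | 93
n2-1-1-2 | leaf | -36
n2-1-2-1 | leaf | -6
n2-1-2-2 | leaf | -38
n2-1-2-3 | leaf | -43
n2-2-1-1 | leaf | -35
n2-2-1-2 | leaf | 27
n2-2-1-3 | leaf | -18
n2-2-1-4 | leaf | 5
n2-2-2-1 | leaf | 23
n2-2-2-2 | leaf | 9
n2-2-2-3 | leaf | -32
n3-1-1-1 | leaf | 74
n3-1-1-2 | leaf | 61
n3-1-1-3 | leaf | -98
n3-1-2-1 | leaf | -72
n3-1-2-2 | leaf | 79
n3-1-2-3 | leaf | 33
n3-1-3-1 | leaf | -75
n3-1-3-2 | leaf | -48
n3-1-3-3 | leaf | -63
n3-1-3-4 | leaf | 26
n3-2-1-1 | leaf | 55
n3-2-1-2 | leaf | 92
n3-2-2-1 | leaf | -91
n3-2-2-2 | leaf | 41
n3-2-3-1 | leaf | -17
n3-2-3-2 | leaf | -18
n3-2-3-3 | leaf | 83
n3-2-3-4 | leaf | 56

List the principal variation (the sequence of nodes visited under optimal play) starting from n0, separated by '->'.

n1-1-1 (MIN): min(57, -7) = -7
n1-1-2 (MIN): min(93, -57, 29) = -57
n1-1-3 (MIN): min(-2, -71, -65) = -71
n1-1 (MAX): max(-7, -57, -71) = -7
n1-2-1 (MIN): min(-20, 54) = -20
n1-2-2 (MIN): min(91, -93, -5) = -93
n1-2-3 (MIN): min(16, 73, 15) = 15
n1-2 (MAX): max(-20, -93, 15) = 15
n1-3-1 (MIN): min(-53, 22, -60) = -60
n1-3-2 (MIN): min(-81, 68) = -81
n1-3-3 (MIN): min(62, -25, -78) = -78
n1-3 (MAX): max(-60, -81, -78) = -60
n1 (MIN): min(-7, 15, -60) = -60
n2-1-1 (MIN): min(93, -36) = -36
n2-1-2 (MIN): min(-6, -38, -43) = -43
n2-1 (MAX): max(-36, -43) = -36
n2-2-1 (MIN): min(-35, 27, -18, 5) = -35
n2-2-2 (MIN): min(23, 9, -32) = -32
n2-2 (MAX): max(-35, -32) = -32
n2 (MIN): min(-36, -32) = -36
n3-1-1 (MIN): min(74, 61, -98) = -98
n3-1-2 (MIN): min(-72, 79, 33) = -72
n3-1-3 (MIN): min(-75, -48, -63, 26) = -75
n3-1 (MAX): max(-98, -72, -75) = -72
n3-2-1 (MIN): min(55, 92) = 55
n3-2-2 (MIN): min(-91, 41) = -91
n3-2-3 (MIN): min(-17, -18, 83, 56) = -18
n3-2 (MAX): max(55, -91, -18) = 55
n3 (MIN): min(-72, 55) = -72
n0 (MAX): max(-60, -36, -72) = -36
At n0, MAX picks n2 (highest: -36).
At n2, MIN picks n2-1 (lowest: -36).
At n2-1, MAX picks n2-1-1 (highest: -36).
At n2-1-1, MIN picks n2-1-1-2 (lowest: -36).
Terminal value -36.

n0 -> n2 -> n2-1 -> n2-1-1 -> n2-1-1-2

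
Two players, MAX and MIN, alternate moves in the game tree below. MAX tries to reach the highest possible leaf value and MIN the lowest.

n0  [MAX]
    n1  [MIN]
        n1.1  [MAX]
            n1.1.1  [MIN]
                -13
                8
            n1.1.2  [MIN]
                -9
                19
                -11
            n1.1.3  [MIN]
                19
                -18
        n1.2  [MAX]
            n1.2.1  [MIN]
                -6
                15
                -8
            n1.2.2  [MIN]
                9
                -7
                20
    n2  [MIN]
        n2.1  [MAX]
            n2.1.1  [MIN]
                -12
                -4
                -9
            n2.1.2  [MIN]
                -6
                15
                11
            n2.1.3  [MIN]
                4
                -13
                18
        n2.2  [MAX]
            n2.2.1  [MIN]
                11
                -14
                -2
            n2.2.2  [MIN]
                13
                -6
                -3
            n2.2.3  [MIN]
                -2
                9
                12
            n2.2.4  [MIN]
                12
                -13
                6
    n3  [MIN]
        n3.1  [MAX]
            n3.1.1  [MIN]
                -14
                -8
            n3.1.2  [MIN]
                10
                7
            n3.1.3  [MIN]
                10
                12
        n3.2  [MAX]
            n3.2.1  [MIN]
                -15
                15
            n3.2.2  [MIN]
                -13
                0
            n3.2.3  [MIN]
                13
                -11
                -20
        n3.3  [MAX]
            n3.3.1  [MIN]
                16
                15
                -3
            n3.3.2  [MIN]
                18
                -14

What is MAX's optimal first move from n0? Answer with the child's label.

n1.1.1 (MIN): min(-13, 8) = -13
n1.1.2 (MIN): min(-9, 19, -11) = -11
n1.1.3 (MIN): min(19, -18) = -18
n1.1 (MAX): max(-13, -11, -18) = -11
n1.2.1 (MIN): min(-6, 15, -8) = -8
n1.2.2 (MIN): min(9, -7, 20) = -7
n1.2 (MAX): max(-8, -7) = -7
n1 (MIN): min(-11, -7) = -11
n2.1.1 (MIN): min(-12, -4, -9) = -12
n2.1.2 (MIN): min(-6, 15, 11) = -6
n2.1.3 (MIN): min(4, -13, 18) = -13
n2.1 (MAX): max(-12, -6, -13) = -6
n2.2.1 (MIN): min(11, -14, -2) = -14
n2.2.2 (MIN): min(13, -6, -3) = -6
n2.2.3 (MIN): min(-2, 9, 12) = -2
n2.2.4 (MIN): min(12, -13, 6) = -13
n2.2 (MAX): max(-14, -6, -2, -13) = -2
n2 (MIN): min(-6, -2) = -6
n3.1.1 (MIN): min(-14, -8) = -14
n3.1.2 (MIN): min(10, 7) = 7
n3.1.3 (MIN): min(10, 12) = 10
n3.1 (MAX): max(-14, 7, 10) = 10
n3.2.1 (MIN): min(-15, 15) = -15
n3.2.2 (MIN): min(-13, 0) = -13
n3.2.3 (MIN): min(13, -11, -20) = -20
n3.2 (MAX): max(-15, -13, -20) = -13
n3.3.1 (MIN): min(16, 15, -3) = -3
n3.3.2 (MIN): min(18, -14) = -14
n3.3 (MAX): max(-3, -14) = -3
n3 (MIN): min(10, -13, -3) = -13
n0 (MAX): max(-11, -6, -13) = -6
MAX at n0 wants the highest of {n1=-11, n2=-6, n3=-13}, so chooses n2.

n2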